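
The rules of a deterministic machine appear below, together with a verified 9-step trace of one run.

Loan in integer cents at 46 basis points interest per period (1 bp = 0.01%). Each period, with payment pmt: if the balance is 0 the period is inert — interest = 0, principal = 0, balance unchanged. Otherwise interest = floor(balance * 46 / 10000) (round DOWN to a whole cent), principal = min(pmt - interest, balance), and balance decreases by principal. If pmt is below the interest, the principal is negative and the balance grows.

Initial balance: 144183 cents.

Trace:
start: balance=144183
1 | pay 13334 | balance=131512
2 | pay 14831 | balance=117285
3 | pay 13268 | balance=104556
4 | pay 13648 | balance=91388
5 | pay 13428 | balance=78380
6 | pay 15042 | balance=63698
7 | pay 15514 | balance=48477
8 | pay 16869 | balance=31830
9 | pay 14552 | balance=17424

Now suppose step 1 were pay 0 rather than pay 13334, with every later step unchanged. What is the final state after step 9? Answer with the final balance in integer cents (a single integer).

(re-executing from step 1 with the substitution; state before step 1: balance=144183)
1 | pay 0 | balance=144846
2 | pay 14831 | balance=130681
3 | pay 13268 | balance=118014
4 | pay 13648 | balance=104908
5 | pay 13428 | balance=91962
6 | pay 15042 | balance=77343
7 | pay 15514 | balance=62184
8 | pay 16869 | balance=45601
9 | pay 14552 | balance=31258

31258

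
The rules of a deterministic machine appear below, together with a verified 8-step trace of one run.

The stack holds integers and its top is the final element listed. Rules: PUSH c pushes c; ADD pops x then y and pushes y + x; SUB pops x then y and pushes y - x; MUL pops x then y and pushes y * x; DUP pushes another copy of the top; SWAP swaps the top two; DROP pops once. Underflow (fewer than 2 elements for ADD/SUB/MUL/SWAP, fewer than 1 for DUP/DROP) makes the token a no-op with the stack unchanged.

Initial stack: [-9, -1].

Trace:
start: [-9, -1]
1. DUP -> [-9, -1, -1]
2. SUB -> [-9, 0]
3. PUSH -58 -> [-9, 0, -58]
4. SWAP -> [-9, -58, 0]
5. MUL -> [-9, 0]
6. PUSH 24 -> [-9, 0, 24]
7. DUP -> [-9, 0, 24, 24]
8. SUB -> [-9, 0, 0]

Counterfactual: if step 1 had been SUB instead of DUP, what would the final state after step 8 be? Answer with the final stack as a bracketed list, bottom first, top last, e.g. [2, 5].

[464, 0]

(re-executing from step 1 with the substitution; state before step 1: [-9, -1])
1. SUB -> [-8]
2. SUB -> [-8]
3. PUSH -58 -> [-8, -58]
4. SWAP -> [-58, -8]
5. MUL -> [464]
6. PUSH 24 -> [464, 24]
7. DUP -> [464, 24, 24]
8. SUB -> [464, 0]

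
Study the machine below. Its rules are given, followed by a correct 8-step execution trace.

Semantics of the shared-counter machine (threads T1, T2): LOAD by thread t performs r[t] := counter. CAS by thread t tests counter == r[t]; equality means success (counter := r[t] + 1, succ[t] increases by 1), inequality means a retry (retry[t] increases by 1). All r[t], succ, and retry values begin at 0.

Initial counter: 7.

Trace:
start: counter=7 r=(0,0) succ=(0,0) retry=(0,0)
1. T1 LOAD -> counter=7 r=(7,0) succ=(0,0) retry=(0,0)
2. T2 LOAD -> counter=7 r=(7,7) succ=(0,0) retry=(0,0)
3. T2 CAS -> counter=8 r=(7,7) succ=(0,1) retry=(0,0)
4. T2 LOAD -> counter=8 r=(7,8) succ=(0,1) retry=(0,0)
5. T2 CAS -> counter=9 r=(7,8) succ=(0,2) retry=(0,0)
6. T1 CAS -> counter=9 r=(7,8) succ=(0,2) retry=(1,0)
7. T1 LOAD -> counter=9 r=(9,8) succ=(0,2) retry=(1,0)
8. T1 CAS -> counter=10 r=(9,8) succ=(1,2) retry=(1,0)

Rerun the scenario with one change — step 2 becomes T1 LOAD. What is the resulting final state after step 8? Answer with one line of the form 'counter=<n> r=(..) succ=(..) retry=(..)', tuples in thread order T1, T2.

counter=9 r=(8,7) succ=(1,1) retry=(1,1)

(re-executing from step 2 with the substitution; state before step 2: counter=7 r=(7,0) succ=(0,0) retry=(0,0))
2. T1 LOAD -> counter=7 r=(7,0) succ=(0,0) retry=(0,0)
3. T2 CAS -> counter=7 r=(7,0) succ=(0,0) retry=(0,1)
4. T2 LOAD -> counter=7 r=(7,7) succ=(0,0) retry=(0,1)
5. T2 CAS -> counter=8 r=(7,7) succ=(0,1) retry=(0,1)
6. T1 CAS -> counter=8 r=(7,7) succ=(0,1) retry=(1,1)
7. T1 LOAD -> counter=8 r=(8,7) succ=(0,1) retry=(1,1)
8. T1 CAS -> counter=9 r=(8,7) succ=(1,1) retry=(1,1)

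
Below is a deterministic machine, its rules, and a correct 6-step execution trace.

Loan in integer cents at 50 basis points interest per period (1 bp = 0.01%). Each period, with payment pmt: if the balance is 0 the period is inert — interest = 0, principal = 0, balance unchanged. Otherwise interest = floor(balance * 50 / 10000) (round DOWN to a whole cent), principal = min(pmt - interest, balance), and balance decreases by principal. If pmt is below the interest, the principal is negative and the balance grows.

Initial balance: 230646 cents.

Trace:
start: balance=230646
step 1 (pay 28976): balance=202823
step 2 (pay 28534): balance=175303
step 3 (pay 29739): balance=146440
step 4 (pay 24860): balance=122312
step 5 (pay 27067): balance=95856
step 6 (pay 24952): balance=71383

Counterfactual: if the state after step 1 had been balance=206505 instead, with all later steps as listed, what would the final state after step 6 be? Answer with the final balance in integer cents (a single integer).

state after step 1 := balance=206505
step 2 (pay 28534): balance=179003
step 3 (pay 29739): balance=150159
step 4 (pay 24860): balance=126049
step 5 (pay 27067): balance=99612
step 6 (pay 24952): balance=75158

75158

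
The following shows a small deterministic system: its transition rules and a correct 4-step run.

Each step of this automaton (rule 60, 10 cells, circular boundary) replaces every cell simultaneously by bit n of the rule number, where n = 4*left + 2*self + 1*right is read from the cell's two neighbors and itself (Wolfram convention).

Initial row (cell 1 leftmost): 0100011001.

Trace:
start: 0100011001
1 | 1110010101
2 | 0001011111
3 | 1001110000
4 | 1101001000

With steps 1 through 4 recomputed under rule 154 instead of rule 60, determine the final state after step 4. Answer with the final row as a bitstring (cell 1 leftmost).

0110010100

(re-executing steps 1..4 under rule 154; state before step 1: 0100011001)
1 | 0010110110
2 | 0100100101
3 | 0011011000
4 | 0110010100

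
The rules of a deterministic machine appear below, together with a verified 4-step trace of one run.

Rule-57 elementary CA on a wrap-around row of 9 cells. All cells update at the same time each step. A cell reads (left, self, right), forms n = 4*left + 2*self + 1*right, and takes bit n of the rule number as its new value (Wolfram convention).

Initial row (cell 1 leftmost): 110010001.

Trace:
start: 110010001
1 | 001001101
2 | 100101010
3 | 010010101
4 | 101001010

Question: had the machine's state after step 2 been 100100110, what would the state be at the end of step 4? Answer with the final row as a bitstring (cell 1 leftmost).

state after step 2 := 100100110
3 | 010010101
4 | 101001010

101001010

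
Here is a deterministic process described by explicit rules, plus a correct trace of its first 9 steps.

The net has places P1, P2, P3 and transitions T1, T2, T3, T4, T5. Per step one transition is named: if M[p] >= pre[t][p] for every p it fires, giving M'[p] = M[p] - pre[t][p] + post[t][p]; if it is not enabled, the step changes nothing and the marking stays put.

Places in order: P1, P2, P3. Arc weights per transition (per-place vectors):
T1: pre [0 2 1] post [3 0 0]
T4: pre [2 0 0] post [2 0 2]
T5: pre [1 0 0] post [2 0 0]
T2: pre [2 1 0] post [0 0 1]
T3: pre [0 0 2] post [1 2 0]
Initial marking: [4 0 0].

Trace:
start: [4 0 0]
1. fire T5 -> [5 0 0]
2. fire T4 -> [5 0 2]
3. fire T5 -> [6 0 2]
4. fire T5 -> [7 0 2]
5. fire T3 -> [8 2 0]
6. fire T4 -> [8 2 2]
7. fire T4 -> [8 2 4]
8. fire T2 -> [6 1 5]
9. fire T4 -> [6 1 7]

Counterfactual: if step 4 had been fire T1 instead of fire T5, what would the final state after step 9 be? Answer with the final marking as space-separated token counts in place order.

5 1 7

(re-executing from step 4 with the substitution; state before step 4: [6 0 2])
4. fire T1 -> [6 0 2]
5. fire T3 -> [7 2 0]
6. fire T4 -> [7 2 2]
7. fire T4 -> [7 2 4]
8. fire T2 -> [5 1 5]
9. fire T4 -> [5 1 7]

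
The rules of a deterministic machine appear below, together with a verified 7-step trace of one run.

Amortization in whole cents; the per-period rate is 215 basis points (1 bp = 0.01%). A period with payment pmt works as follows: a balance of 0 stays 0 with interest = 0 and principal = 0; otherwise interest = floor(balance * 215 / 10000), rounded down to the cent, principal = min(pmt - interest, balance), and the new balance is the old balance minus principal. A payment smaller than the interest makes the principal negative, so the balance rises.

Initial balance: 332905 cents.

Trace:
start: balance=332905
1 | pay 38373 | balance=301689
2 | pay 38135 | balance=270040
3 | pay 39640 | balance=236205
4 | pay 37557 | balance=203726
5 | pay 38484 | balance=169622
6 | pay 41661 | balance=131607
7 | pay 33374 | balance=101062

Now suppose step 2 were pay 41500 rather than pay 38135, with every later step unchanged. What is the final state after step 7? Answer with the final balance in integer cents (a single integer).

97319

(re-executing from step 2 with the substitution; state before step 2: balance=301689)
2 | pay 41500 | balance=266675
3 | pay 39640 | balance=232768
4 | pay 37557 | balance=200215
5 | pay 38484 | balance=166035
6 | pay 41661 | balance=127943
7 | pay 33374 | balance=97319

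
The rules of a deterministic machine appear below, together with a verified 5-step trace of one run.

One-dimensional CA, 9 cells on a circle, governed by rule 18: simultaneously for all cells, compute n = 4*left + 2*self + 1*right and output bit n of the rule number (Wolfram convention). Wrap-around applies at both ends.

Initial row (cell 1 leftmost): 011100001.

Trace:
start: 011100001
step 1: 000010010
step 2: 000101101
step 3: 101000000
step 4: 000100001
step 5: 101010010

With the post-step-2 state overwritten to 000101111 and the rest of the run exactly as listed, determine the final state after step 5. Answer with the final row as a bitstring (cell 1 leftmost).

state after step 2 := 000101111
step 3: 101000000
step 4: 000100001
step 5: 101010010

101010010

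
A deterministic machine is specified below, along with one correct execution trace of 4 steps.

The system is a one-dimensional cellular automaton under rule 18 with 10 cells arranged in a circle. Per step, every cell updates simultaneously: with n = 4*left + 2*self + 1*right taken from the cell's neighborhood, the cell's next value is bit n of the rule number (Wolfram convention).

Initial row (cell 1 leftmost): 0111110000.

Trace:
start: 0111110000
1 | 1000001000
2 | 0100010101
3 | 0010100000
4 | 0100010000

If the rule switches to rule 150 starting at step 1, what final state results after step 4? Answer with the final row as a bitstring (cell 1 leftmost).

(re-executing steps 1..4 under rule 150; state before step 1: 0111110000)
1 | 1011101000
2 | 1001001101
3 | 0111110000
4 | 1011101000

1011101000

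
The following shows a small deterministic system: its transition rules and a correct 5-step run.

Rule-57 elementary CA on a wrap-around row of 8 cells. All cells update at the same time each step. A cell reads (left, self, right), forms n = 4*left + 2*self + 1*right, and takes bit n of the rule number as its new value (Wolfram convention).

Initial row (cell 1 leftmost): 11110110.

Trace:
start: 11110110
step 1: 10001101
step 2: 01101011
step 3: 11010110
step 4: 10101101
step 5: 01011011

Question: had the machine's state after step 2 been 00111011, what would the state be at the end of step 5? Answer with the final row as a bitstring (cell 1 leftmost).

10101010

state after step 2 := 00111011
step 3: 10100110
step 4: 01010101
step 5: 10101010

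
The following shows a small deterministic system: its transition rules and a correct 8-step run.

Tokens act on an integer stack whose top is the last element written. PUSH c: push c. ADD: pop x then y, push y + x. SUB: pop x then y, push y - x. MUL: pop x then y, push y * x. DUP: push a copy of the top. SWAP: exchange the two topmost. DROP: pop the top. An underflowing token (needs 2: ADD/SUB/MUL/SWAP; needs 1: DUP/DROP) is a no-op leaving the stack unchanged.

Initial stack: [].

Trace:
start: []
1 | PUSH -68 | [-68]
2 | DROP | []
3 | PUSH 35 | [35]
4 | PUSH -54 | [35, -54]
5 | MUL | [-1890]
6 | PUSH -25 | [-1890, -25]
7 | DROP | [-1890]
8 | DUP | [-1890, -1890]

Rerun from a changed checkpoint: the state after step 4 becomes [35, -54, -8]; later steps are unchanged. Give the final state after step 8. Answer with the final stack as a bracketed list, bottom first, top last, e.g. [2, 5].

[35, 432, 432]

state after step 4 := [35, -54, -8]
5 | MUL | [35, 432]
6 | PUSH -25 | [35, 432, -25]
7 | DROP | [35, 432]
8 | DUP | [35, 432, 432]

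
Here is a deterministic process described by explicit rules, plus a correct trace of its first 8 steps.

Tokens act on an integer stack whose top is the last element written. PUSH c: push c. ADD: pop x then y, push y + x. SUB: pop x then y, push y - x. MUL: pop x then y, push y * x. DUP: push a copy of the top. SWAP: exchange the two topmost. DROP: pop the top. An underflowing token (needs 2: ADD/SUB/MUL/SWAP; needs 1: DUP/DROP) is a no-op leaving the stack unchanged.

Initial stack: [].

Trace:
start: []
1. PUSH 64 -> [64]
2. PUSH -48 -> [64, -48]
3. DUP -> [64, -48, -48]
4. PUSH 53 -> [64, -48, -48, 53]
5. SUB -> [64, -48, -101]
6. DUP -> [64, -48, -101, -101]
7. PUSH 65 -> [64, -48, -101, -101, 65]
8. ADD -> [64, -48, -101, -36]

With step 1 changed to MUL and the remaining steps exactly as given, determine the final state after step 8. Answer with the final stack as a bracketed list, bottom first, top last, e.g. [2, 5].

[-48, -101, -36]

(re-executing from step 1 with the substitution; state before step 1: [])
1. MUL -> []
2. PUSH -48 -> [-48]
3. DUP -> [-48, -48]
4. PUSH 53 -> [-48, -48, 53]
5. SUB -> [-48, -101]
6. DUP -> [-48, -101, -101]
7. PUSH 65 -> [-48, -101, -101, 65]
8. ADD -> [-48, -101, -36]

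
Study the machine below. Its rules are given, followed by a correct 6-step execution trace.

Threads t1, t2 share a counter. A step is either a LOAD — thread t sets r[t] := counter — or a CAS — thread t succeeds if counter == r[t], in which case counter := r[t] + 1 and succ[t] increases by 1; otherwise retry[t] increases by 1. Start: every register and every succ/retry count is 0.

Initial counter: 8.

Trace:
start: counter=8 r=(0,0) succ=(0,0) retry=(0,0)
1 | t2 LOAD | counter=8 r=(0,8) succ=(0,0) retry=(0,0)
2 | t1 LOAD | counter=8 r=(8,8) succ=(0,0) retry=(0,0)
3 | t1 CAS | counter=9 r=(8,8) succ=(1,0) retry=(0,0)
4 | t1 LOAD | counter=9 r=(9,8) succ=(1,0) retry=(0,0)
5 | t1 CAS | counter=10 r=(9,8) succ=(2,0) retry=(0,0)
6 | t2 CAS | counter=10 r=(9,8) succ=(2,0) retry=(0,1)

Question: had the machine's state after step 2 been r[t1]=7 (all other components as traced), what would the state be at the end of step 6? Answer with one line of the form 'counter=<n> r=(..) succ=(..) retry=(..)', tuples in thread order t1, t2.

state after step 2 := counter=8 r=(7,8) succ=(0,0) retry=(0,0)
3 | t1 CAS | counter=8 r=(7,8) succ=(0,0) retry=(1,0)
4 | t1 LOAD | counter=8 r=(8,8) succ=(0,0) retry=(1,0)
5 | t1 CAS | counter=9 r=(8,8) succ=(1,0) retry=(1,0)
6 | t2 CAS | counter=9 r=(8,8) succ=(1,0) retry=(1,1)

counter=9 r=(8,8) succ=(1,0) retry=(1,1)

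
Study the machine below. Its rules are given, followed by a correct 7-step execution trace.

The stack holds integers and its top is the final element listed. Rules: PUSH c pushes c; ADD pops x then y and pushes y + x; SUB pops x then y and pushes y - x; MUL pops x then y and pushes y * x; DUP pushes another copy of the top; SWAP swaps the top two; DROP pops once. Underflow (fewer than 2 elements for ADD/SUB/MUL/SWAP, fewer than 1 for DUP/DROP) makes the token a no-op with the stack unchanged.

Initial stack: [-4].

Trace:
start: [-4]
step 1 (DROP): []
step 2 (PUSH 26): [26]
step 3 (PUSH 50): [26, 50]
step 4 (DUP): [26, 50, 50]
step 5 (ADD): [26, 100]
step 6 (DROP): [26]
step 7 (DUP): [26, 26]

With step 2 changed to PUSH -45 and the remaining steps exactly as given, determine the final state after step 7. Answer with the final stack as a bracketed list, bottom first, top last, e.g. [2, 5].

(re-executing from step 2 with the substitution; state before step 2: [])
step 2 (PUSH -45): [-45]
step 3 (PUSH 50): [-45, 50]
step 4 (DUP): [-45, 50, 50]
step 5 (ADD): [-45, 100]
step 6 (DROP): [-45]
step 7 (DUP): [-45, -45]

[-45, -45]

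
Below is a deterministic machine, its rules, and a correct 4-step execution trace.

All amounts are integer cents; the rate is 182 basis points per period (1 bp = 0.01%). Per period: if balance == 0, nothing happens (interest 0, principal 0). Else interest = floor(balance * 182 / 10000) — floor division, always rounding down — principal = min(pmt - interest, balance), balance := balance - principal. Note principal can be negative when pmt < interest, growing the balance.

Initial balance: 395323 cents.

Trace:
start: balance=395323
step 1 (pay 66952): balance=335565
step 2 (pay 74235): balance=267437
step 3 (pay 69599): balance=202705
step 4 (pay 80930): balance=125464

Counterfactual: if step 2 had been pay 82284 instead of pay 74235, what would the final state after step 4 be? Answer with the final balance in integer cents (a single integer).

(re-executing from step 2 with the substitution; state before step 2: balance=335565)
step 2 (pay 82284): balance=259388
step 3 (pay 69599): balance=194509
step 4 (pay 80930): balance=117119

117119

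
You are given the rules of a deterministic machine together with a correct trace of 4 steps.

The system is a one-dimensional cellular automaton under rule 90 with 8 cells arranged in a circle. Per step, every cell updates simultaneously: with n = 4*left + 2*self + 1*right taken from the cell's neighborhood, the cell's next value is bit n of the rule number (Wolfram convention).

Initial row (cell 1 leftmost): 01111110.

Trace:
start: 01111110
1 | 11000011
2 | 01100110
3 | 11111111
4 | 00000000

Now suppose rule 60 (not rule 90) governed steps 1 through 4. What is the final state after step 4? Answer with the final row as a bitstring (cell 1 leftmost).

10011001

(re-executing steps 1..4 under rule 60; state before step 1: 01111110)
1 | 01000001
2 | 11100001
3 | 00010001
4 | 10011001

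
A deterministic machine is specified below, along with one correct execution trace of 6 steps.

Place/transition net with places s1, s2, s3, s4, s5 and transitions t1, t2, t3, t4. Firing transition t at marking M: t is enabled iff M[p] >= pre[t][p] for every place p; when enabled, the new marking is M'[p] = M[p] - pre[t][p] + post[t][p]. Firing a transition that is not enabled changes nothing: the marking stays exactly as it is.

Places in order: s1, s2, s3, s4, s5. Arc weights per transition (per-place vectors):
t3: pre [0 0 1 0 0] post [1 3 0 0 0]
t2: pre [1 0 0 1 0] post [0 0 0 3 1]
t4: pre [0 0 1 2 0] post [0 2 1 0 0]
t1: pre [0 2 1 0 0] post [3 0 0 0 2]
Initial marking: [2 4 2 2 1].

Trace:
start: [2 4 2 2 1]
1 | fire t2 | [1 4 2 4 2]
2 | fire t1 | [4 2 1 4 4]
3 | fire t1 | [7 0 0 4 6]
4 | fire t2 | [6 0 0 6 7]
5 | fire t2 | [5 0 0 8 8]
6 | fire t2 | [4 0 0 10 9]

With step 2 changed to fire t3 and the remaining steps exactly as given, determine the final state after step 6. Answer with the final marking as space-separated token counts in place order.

(re-executing from step 2 with the substitution; state before step 2: [1 4 2 4 2])
2 | fire t3 | [2 7 1 4 2]
3 | fire t1 | [5 5 0 4 4]
4 | fire t2 | [4 5 0 6 5]
5 | fire t2 | [3 5 0 8 6]
6 | fire t2 | [2 5 0 10 7]

2 5 0 10 7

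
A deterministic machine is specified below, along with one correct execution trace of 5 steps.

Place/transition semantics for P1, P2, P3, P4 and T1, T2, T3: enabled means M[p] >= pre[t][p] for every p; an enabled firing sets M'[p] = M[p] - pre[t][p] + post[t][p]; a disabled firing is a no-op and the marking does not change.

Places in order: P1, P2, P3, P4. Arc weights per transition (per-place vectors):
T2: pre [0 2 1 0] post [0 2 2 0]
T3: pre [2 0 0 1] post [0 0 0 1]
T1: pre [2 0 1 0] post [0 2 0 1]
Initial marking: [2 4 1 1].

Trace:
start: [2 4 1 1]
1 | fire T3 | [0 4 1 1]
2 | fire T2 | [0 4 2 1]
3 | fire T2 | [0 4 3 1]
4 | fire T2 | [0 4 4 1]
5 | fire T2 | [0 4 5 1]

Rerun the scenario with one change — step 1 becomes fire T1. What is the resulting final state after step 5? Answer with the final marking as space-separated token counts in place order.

(re-executing from step 1 with the substitution; state before step 1: [2 4 1 1])
1 | fire T1 | [0 6 0 2]
2 | fire T2 | [0 6 0 2]
3 | fire T2 | [0 6 0 2]
4 | fire T2 | [0 6 0 2]
5 | fire T2 | [0 6 0 2]

0 6 0 2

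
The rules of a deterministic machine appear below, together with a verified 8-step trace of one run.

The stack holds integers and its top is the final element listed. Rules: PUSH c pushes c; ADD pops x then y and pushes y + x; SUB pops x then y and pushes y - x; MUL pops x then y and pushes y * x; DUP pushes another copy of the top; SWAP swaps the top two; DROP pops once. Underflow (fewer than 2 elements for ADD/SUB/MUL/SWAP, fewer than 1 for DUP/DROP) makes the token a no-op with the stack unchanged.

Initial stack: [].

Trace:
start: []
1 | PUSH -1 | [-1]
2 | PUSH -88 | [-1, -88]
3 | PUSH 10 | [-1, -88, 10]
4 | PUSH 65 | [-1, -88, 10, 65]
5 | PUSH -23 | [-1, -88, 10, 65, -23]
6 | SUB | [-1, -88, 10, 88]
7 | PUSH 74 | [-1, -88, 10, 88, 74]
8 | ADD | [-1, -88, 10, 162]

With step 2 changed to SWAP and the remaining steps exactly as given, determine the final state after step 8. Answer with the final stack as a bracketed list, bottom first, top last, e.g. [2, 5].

[-1, 10, 162]

(re-executing from step 2 with the substitution; state before step 2: [-1])
2 | SWAP | [-1]
3 | PUSH 10 | [-1, 10]
4 | PUSH 65 | [-1, 10, 65]
5 | PUSH -23 | [-1, 10, 65, -23]
6 | SUB | [-1, 10, 88]
7 | PUSH 74 | [-1, 10, 88, 74]
8 | ADD | [-1, 10, 162]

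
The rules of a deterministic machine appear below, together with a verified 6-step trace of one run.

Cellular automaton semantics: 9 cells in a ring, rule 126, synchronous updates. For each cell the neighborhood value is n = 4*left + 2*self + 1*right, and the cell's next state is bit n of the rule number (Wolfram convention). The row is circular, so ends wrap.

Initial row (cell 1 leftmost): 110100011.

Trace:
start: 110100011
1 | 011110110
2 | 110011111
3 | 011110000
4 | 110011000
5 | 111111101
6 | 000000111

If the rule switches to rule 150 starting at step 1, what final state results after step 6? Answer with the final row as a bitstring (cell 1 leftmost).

(re-executing steps 1..6 under rule 150; state before step 1: 110100011)
1 | 100110101
2 | 011000100
3 | 100101110
4 | 111100100
5 | 011011111
6 | 000001110

000001110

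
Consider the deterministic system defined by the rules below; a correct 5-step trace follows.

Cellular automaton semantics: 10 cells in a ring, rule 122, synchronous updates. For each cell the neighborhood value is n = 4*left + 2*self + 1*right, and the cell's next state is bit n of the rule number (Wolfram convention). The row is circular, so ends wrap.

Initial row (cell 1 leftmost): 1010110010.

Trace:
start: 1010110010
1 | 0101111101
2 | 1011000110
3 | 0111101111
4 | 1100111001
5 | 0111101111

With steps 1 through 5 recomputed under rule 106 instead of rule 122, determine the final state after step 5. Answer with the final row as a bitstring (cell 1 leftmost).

(re-executing steps 1..5 under rule 106; state before step 1: 1010110010)
1 | 0101110101
2 | 1011011010
3 | 0111111101
4 | 1100000110
5 | 1100001111

1100001111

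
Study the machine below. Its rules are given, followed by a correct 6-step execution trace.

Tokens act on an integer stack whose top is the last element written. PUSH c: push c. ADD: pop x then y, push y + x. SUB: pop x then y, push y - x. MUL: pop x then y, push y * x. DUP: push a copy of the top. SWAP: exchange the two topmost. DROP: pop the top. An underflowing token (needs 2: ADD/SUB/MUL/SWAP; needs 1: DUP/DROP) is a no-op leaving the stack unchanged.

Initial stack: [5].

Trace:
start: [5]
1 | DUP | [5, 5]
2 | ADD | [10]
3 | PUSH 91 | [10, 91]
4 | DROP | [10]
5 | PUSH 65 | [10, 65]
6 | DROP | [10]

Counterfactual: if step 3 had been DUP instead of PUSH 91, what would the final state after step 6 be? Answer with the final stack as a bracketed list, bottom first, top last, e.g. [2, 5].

[10]

(re-executing from step 3 with the substitution; state before step 3: [10])
3 | DUP | [10, 10]
4 | DROP | [10]
5 | PUSH 65 | [10, 65]
6 | DROP | [10]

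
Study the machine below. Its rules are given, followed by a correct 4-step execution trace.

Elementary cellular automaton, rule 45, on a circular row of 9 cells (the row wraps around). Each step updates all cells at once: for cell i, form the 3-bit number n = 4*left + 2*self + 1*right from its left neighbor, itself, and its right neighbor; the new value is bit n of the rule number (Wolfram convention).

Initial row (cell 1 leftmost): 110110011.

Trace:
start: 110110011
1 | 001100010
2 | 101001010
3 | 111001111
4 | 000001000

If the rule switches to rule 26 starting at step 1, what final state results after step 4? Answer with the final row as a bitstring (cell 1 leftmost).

100100100

(re-executing steps 1..4 under rule 26; state before step 1: 110110011)
1 | 000101110
2 | 001001001
3 | 110110110
4 | 100100100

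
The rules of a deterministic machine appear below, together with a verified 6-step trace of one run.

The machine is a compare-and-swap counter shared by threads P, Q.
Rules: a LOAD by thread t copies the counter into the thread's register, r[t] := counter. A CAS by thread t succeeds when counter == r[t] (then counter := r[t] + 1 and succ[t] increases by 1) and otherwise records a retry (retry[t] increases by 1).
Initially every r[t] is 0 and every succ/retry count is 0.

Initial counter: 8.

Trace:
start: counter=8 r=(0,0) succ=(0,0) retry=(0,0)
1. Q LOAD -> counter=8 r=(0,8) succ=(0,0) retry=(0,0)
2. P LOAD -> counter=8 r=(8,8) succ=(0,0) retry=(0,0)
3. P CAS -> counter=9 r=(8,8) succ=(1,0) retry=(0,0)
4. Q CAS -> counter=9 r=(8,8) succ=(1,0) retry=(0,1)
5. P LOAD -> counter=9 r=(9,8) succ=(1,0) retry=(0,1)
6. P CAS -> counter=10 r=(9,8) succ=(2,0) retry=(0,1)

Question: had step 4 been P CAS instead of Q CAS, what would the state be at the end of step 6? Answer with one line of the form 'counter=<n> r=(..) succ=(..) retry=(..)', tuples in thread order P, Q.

counter=10 r=(9,8) succ=(2,0) retry=(1,0)

(re-executing from step 4 with the substitution; state before step 4: counter=9 r=(8,8) succ=(1,0) retry=(0,0))
4. P CAS -> counter=9 r=(8,8) succ=(1,0) retry=(1,0)
5. P LOAD -> counter=9 r=(9,8) succ=(1,0) retry=(1,0)
6. P CAS -> counter=10 r=(9,8) succ=(2,0) retry=(1,0)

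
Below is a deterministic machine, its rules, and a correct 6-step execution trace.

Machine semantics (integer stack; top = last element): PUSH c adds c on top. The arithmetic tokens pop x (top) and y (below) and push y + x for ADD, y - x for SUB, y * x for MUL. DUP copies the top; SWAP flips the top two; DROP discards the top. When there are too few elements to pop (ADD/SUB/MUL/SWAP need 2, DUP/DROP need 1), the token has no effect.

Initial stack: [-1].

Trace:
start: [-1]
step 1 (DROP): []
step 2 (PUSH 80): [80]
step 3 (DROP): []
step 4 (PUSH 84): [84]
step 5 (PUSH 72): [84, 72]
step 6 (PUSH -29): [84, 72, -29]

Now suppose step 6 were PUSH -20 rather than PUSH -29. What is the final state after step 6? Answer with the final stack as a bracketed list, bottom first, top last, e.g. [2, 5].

[84, 72, -20]

(re-executing from step 6 with the substitution; state before step 6: [84, 72])
step 6 (PUSH -20): [84, 72, -20]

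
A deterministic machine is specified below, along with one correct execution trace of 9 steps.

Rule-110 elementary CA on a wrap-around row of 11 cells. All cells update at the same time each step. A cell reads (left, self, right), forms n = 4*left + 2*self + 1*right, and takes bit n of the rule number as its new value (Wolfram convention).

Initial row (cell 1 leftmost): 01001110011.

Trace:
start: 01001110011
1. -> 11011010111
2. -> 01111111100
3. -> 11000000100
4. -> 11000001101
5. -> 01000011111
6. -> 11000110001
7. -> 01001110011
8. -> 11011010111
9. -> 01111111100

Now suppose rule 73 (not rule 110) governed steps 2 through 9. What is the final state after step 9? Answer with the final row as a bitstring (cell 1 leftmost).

(re-executing steps 2..9 under rule 73; state before step 2: 11011010111)
2. -> 01011000100
3. -> 00011010001
4. -> 01011000100
5. -> 00011010001
6. -> 01011000100
7. -> 00011010001
8. -> 01011000100
9. -> 00011010001

00011010001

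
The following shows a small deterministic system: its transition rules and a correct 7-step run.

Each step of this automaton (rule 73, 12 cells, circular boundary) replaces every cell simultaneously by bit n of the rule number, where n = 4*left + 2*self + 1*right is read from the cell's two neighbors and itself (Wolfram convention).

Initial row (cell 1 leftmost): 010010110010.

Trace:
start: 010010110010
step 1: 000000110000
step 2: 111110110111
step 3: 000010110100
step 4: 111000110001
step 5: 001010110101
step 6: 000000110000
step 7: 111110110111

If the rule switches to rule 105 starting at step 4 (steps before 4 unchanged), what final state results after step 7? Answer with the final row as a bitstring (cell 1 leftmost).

111111111111

(re-executing steps 4..7 under rule 105; state before step 4: 000010110100)
step 4: 111001111001
step 5: 001001001001
step 6: 000000000000
step 7: 111111111111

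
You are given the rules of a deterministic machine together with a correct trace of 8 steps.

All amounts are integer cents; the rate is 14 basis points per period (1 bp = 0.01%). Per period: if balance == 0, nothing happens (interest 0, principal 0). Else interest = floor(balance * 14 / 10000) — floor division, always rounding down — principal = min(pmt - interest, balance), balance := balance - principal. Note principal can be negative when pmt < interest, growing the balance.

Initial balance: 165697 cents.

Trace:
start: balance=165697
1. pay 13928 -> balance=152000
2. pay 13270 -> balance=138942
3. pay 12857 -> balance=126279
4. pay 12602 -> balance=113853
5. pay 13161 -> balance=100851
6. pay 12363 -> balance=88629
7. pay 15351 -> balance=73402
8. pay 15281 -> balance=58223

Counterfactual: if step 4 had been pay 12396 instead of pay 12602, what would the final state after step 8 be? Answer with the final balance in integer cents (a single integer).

(re-executing from step 4 with the substitution; state before step 4: balance=126279)
4. pay 12396 -> balance=114059
5. pay 13161 -> balance=101057
6. pay 12363 -> balance=88835
7. pay 15351 -> balance=73608
8. pay 15281 -> balance=58430

58430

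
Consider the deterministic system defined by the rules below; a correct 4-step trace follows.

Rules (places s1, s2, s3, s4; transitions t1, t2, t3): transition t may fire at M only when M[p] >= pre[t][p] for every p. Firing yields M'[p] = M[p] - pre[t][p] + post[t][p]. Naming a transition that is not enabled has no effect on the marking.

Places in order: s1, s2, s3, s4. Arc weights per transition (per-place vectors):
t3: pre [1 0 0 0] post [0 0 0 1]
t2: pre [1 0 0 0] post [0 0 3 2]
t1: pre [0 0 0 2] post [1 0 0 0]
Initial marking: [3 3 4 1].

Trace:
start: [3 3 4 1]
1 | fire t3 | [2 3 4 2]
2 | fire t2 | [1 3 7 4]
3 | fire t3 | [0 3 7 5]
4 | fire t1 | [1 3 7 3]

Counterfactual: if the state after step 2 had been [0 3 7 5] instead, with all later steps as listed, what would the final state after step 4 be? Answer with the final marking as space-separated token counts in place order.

1 3 7 3

state after step 2 := [0 3 7 5]
3 | fire t3 | [0 3 7 5]
4 | fire t1 | [1 3 7 3]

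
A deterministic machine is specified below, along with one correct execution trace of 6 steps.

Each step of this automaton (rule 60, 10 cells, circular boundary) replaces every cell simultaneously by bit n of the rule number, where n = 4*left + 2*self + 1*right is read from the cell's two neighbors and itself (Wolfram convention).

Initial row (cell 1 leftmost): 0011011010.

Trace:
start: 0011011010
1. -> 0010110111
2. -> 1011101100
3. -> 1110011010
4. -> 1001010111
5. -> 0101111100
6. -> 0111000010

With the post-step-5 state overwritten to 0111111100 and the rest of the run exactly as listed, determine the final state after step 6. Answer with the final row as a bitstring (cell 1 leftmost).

0100000010

state after step 5 := 0111111100
6. -> 0100000010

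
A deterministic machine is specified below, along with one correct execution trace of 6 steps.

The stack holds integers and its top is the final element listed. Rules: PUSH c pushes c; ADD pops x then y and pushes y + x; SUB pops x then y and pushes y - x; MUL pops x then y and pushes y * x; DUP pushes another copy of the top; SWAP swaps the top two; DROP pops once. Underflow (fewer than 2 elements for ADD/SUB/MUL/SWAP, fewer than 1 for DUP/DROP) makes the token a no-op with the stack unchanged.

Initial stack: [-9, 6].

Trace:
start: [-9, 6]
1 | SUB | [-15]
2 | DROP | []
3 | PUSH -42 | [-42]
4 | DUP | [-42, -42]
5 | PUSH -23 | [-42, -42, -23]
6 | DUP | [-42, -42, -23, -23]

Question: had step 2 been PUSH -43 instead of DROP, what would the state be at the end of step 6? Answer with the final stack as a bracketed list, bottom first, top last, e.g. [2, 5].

[-15, -43, -42, -42, -23, -23]

(re-executing from step 2 with the substitution; state before step 2: [-15])
2 | PUSH -43 | [-15, -43]
3 | PUSH -42 | [-15, -43, -42]
4 | DUP | [-15, -43, -42, -42]
5 | PUSH -23 | [-15, -43, -42, -42, -23]
6 | DUP | [-15, -43, -42, -42, -23, -23]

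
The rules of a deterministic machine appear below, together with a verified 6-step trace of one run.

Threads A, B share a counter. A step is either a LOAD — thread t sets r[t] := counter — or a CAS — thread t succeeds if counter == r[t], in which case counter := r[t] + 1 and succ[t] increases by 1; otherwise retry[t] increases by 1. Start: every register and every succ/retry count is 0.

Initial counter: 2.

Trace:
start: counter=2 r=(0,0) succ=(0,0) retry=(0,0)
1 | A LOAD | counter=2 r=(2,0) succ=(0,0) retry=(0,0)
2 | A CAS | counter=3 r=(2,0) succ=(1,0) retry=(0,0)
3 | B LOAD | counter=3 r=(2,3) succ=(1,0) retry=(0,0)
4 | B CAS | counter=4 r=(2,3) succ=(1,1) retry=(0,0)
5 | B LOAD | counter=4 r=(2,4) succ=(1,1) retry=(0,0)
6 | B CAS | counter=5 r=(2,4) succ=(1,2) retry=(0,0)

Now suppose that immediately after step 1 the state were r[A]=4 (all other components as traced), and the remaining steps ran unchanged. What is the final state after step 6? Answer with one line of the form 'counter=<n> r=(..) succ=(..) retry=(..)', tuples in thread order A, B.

state after step 1 := counter=2 r=(4,0) succ=(0,0) retry=(0,0)
2 | A CAS | counter=2 r=(4,0) succ=(0,0) retry=(1,0)
3 | B LOAD | counter=2 r=(4,2) succ=(0,0) retry=(1,0)
4 | B CAS | counter=3 r=(4,2) succ=(0,1) retry=(1,0)
5 | B LOAD | counter=3 r=(4,3) succ=(0,1) retry=(1,0)
6 | B CAS | counter=4 r=(4,3) succ=(0,2) retry=(1,0)

counter=4 r=(4,3) succ=(0,2) retry=(1,0)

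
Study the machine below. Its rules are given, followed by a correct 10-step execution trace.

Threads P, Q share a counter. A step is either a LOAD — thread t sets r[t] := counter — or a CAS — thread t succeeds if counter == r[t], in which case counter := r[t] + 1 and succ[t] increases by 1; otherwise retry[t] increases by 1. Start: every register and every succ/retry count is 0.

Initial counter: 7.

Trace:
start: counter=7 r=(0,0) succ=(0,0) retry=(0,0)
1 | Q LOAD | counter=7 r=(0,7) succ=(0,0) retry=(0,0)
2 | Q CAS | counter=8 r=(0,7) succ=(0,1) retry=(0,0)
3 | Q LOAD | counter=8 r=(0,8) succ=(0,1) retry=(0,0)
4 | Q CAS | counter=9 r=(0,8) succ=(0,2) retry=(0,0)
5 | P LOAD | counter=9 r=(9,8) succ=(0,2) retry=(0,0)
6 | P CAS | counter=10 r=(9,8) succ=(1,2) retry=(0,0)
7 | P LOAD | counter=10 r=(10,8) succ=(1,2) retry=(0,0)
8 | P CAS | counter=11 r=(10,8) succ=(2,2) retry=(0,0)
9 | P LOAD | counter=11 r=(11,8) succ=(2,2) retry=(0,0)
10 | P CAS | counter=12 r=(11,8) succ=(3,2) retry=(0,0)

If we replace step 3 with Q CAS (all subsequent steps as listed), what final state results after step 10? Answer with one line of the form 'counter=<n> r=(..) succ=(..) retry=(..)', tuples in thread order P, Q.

counter=11 r=(10,7) succ=(3,1) retry=(0,2)

(re-executing from step 3 with the substitution; state before step 3: counter=8 r=(0,7) succ=(0,1) retry=(0,0))
3 | Q CAS | counter=8 r=(0,7) succ=(0,1) retry=(0,1)
4 | Q CAS | counter=8 r=(0,7) succ=(0,1) retry=(0,2)
5 | P LOAD | counter=8 r=(8,7) succ=(0,1) retry=(0,2)
6 | P CAS | counter=9 r=(8,7) succ=(1,1) retry=(0,2)
7 | P LOAD | counter=9 r=(9,7) succ=(1,1) retry=(0,2)
8 | P CAS | counter=10 r=(9,7) succ=(2,1) retry=(0,2)
9 | P LOAD | counter=10 r=(10,7) succ=(2,1) retry=(0,2)
10 | P CAS | counter=11 r=(10,7) succ=(3,1) retry=(0,2)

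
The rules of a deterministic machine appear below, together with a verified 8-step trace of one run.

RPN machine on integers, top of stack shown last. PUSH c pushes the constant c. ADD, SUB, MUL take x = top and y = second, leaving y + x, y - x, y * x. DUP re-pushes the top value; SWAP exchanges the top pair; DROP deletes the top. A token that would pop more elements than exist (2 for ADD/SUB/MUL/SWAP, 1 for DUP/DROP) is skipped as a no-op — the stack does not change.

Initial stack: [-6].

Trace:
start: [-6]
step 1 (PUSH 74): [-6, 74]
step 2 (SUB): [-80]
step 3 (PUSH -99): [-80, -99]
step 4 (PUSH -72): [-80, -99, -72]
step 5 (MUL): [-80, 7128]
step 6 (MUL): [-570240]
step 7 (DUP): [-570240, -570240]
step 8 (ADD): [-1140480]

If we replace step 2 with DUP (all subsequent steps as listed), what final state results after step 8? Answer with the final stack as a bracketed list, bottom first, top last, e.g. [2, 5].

(re-executing from step 2 with the substitution; state before step 2: [-6, 74])
step 2 (DUP): [-6, 74, 74]
step 3 (PUSH -99): [-6, 74, 74, -99]
step 4 (PUSH -72): [-6, 74, 74, -99, -72]
step 5 (MUL): [-6, 74, 74, 7128]
step 6 (MUL): [-6, 74, 527472]
step 7 (DUP): [-6, 74, 527472, 527472]
step 8 (ADD): [-6, 74, 1054944]

[-6, 74, 1054944]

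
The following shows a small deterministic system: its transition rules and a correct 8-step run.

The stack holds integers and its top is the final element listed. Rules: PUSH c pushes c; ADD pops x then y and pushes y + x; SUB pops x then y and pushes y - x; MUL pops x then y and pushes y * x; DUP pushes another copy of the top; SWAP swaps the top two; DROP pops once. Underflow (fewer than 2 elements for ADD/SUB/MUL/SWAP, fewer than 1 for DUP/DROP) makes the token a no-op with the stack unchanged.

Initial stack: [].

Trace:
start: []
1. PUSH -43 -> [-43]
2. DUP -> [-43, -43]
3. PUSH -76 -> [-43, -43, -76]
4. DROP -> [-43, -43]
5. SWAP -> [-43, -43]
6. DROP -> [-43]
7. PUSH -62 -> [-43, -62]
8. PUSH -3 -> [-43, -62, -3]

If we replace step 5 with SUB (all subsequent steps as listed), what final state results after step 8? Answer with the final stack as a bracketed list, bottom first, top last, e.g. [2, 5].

[-62, -3]

(re-executing from step 5 with the substitution; state before step 5: [-43, -43])
5. SUB -> [0]
6. DROP -> []
7. PUSH -62 -> [-62]
8. PUSH -3 -> [-62, -3]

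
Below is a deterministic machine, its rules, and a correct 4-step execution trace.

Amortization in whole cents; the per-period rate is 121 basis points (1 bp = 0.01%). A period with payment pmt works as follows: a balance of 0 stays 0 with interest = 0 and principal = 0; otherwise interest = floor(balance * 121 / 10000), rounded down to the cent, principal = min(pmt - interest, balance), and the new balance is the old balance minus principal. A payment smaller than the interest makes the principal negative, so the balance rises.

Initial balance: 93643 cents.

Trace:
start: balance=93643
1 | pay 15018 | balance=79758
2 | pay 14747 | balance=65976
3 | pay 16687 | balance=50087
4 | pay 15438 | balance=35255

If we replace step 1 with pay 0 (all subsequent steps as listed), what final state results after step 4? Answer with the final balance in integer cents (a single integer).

(re-executing from step 1 with the substitution; state before step 1: balance=93643)
1 | pay 0 | balance=94776
2 | pay 14747 | balance=81175
3 | pay 16687 | balance=65470
4 | pay 15438 | balance=50824

50824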